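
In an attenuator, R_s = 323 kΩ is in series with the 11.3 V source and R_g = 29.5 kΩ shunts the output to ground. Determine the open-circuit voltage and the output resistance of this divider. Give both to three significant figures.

V_th = 0.946 V, R_th = 27.0 kΩ

V_th is the open-circuit tap voltage: 11.3 × 29.5/(323 + 29.5) = 0.946 V.
With the supply zeroed, R_s and R_g appear in parallel from the tap: R_th = R_s‖R_g = (323 × 29.5)/352.5 = 27.0 kΩ.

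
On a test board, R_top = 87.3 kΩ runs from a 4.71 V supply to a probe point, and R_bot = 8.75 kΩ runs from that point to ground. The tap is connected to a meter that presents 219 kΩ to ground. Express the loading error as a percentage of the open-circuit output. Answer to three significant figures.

The divider's output (Thévenin) resistance is R_top‖R_bot = 7.953 kΩ.
Fractional drop under load = R_th/(R_th + R_L) = 7.953 / (7.953 + 219) = 0.03504.
So the output falls by 3.50 %.

3.50 %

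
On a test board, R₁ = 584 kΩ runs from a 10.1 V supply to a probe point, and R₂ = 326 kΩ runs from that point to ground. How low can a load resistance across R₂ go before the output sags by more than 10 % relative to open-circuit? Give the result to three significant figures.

R_L(min) ≈ 1.88 MΩ

Output resistance R_th = R₁‖R₂ = (584 × 326)/910.0 = 209.2 kΩ.
The fractional drop is R_th/(R_th + R_L); requiring this ≤ 0.100 gives R_L ≥ R_th(1/0.100 − 1) = 209.2 × 9.000 = 1.88 MΩ.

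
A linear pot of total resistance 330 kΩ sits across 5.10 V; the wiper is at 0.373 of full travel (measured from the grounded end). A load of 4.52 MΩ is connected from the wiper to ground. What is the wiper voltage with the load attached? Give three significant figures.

The wiper splits the pot into (1−α)R = 206.9 kΩ above and αR = 123.1 kΩ below.
Lower section ‖ load = 119.8 kΩ.
V_wiper = 5.10 × 119.8/(206.9 + 119.8) = 1.87 V.

V ≈ 1.87 V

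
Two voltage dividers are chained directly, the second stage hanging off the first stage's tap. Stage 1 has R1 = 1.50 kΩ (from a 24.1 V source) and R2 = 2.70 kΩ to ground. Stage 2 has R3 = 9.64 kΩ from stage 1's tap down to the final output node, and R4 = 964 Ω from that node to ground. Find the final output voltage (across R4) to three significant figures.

Stage 2 presents R3+R4 = 10600 Ω as a load on stage 1's tap.
Stage 1's lower leg becomes R2‖(R3+R4) = 2152 Ω, so V_mid = 24.1 × 2152/3652 = 14.20 V.
Stage 2 is itself unloaded: V_out = V_mid × R4/(R3+R4) = 14.20 × 964/10600 = 1.29 V.

V_out ≈ 1.29 V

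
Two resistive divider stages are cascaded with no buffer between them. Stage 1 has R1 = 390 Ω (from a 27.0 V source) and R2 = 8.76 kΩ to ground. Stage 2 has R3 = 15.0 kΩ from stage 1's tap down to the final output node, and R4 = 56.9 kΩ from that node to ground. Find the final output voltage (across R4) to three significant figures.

Stage 2 presents R3+R4 = 71900 Ω as a load on stage 1's tap.
Stage 1's lower leg becomes R2‖(R3+R4) = 7809 Ω, so V_mid = 27.0 × 7809/8199 = 25.72 V.
Stage 2 is itself unloaded: V_out = V_mid × R4/(R3+R4) = 25.72 × 56900/71900 = 20.4 V.

V_out ≈ 20.4 V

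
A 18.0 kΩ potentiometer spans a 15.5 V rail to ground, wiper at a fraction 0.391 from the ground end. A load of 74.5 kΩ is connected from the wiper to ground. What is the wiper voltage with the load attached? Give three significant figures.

V ≈ 5.73 V

The wiper splits the pot into (1−α)R = 10.96 kΩ above and αR = 7.038 kΩ below.
Lower section ‖ load = 6.431 kΩ.
V_wiper = 15.5 × 6.431/(10.96 + 6.431) = 5.73 V.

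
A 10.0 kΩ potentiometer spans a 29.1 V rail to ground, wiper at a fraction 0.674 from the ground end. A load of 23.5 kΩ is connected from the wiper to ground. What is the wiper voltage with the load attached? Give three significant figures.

V ≈ 17.9 V

The wiper splits the pot into (1−α)R = 3.260 kΩ above and αR = 6.740 kΩ below.
Lower section ‖ load = 5.238 kΩ.
V_wiper = 29.1 × 5.238/(3.260 + 5.238) = 17.9 V.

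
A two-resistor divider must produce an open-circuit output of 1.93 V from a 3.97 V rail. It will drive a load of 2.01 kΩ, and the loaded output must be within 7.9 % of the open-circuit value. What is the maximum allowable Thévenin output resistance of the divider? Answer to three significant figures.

Loading drop = R_th/(R_th + R_L) ≤ 0.0790, so R_th ≤ R_L · ε/(1−ε) = 2.01 kΩ × 0.0790/0.9210 = 172 Ω.

R_th ≤ 172 Ω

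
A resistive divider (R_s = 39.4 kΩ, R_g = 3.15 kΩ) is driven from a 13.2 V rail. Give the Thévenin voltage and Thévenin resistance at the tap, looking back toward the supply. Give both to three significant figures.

V_th is the open-circuit tap voltage: 13.2 × 3.15/(39.4 + 3.15) = 0.977 V.
With the supply zeroed, R_s and R_g appear in parallel from the tap: R_th = R_s‖R_g = (39.4 × 3.15)/42.55 = 2.92 kΩ.

V_th = 0.977 V, R_th = 2.92 kΩ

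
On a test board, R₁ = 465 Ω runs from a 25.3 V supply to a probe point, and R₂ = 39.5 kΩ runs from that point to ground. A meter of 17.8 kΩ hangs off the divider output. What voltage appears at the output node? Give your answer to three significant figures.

V_out ≈ 24.4 V

The load sits in parallel with R₂: R₂‖R_L = (39500 × 17800) / (39500 + 17800) = 12270 Ω.
V_out = 25.3 × 12270 / (465 + 12270) = 25.3 × 12270/12740 = 24.4 V.
(Unloaded it would have been 25.0 V.)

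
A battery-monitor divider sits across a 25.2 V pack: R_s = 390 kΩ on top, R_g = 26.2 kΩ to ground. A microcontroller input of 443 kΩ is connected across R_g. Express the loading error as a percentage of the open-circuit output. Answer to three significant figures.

The divider's output (Thévenin) resistance is R_s‖R_g = 24.55 kΩ.
Fractional drop under load = R_th/(R_th + R_L) = 24.55 / (24.55 + 443) = 0.05251.
So the output falls by 5.25 %.

5.25 %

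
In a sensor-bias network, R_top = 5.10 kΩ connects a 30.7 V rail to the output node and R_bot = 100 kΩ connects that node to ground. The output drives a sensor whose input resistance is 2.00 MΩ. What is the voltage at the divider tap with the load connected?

The load sits in parallel with R_bot: R_bot‖R_L = (100 × 2000) / (100 + 2000) = 95.24 kΩ.
V_out = 30.7 × 95.24 / (5.10 + 95.24) = 30.7 × 95.24/100.3 = 29.1 V.

V_out ≈ 29.1 V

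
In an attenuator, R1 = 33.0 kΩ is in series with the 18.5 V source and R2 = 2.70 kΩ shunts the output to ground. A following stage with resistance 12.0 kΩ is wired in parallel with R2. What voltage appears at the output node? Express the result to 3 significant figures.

The load sits in parallel with R2: R2‖R_L = (2.70 × 12.0) / (2.70 + 12.0) = 2.204 kΩ.
V_out = 18.5 × 2.204 / (33.0 + 2.204) = 18.5 × 2.204/35.20 = 1.16 V.

V_out ≈ 1.16 V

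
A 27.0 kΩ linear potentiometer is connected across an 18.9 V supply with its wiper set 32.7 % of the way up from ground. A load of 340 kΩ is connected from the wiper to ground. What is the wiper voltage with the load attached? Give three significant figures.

The wiper splits the pot into (1−α)R = 18.17 kΩ above and αR = 8.829 kΩ below.
Lower section ‖ load = 8.606 kΩ.
V_wiper = 18.9 × 8.606/(18.17 + 8.606) = 6.07 V.

V ≈ 6.07 V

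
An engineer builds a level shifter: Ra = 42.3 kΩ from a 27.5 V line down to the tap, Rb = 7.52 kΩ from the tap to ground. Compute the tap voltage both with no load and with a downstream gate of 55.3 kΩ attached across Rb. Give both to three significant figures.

Unloaded: 4.15 V; loaded: 3.72 V

Open-circuit: V = 27.5 × 7.52/(42.3 + 7.52) = 4.15 V.
With the load, Rb becomes Rb‖R_L = 6.620 kΩ, so V = 27.5 × 6.620/48.92 = 3.72 V.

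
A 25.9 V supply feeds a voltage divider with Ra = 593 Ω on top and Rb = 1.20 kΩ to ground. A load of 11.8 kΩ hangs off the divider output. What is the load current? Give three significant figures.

Rb‖R_L = 1089 Ω; V_out = 25.9 × 1089/1682 = 16.77 V.
I_L = V_out / R_L = 16.77 / 11.8 kΩ = 1.42 mA.

I_L ≈ 1.42 mA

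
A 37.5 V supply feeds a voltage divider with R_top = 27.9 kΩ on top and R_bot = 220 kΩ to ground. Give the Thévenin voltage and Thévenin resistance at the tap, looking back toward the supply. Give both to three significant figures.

V_th is the open-circuit tap voltage: 37.5 × 220/(27.9 + 220) = 33.3 V.
With the supply zeroed, R_top and R_bot appear in parallel from the tap: R_th = R_top‖R_bot = (27.9 × 220)/247.9 = 24.8 kΩ.

V_th = 33.3 V, R_th = 24.8 kΩ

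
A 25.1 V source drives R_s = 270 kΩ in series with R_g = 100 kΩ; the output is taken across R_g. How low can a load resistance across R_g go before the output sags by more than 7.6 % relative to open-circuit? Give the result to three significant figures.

R_L(min) ≈ 887 kΩ

Output resistance R_th = R_s‖R_g = (270 × 100)/370.0 = 72.97 kΩ.
The fractional drop is R_th/(R_th + R_L); requiring this ≤ 0.0760 gives R_L ≥ R_th(1/0.0760 − 1) = 72.97 × 12.16 = 887 kΩ.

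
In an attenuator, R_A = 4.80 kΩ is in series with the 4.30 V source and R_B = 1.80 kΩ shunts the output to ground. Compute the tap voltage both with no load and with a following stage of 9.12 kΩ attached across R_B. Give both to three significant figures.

Unloaded: 1.17 V; loaded: 1.03 V

Open-circuit: V = 4.30 × 1.80/(4.80 + 1.80) = 1.17 V.
With the load, R_B becomes R_B‖R_L = 1.503 kΩ, so V = 4.30 × 1.503/6.303 = 1.03 V.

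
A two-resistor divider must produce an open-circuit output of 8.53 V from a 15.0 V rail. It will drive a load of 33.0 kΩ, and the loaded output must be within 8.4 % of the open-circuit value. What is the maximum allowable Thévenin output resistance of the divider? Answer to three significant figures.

Loading drop = R_th/(R_th + R_L) ≤ 0.0840, so R_th ≤ R_L · ε/(1−ε) = 33.0 kΩ × 0.0840/0.9160 = 3.03 kΩ.

R_th ≤ 3.03 kΩ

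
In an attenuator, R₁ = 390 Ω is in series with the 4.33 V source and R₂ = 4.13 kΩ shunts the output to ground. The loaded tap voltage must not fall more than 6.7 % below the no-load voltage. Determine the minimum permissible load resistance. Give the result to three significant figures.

R_L(min) ≈ 4.96 kΩ

Output resistance R_th = R₁‖R₂ = (390 × 4130)/4520 = 356.3 Ω.
The fractional drop is R_th/(R_th + R_L); requiring this ≤ 0.0670 gives R_L ≥ R_th(1/0.0670 − 1) = 356.3 × 13.93 = 4.96 kΩ.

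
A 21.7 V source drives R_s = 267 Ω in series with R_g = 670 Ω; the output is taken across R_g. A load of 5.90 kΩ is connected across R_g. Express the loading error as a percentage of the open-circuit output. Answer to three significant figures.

3.13 %

The divider's output (Thévenin) resistance is R_s‖R_g = 190.9 Ω.
Fractional drop under load = R_th/(R_th + R_L) = 190.9 / (190.9 + 5900) = 0.03134.
So the output falls by 3.13 %.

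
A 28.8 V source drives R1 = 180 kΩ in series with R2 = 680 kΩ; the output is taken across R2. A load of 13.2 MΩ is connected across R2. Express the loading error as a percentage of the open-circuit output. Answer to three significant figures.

1.07 %

The divider's output (Thévenin) resistance is R1‖R2 = 142.3 kΩ.
Fractional drop under load = R_th/(R_th + R_L) = 142.3 / (142.3 + 13200) = 0.01067.
So the output falls by 1.07 %.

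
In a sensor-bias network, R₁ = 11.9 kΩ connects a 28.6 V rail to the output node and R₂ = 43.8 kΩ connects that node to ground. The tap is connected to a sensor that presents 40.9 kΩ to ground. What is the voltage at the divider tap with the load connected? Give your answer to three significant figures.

V_out ≈ 18.3 V

The load sits in parallel with R₂: R₂‖R_L = (43.8 × 40.9) / (43.8 + 40.9) = 21.15 kΩ.
V_out = 28.6 × 21.15 / (11.9 + 21.15) = 28.6 × 21.15/33.05 = 18.3 V.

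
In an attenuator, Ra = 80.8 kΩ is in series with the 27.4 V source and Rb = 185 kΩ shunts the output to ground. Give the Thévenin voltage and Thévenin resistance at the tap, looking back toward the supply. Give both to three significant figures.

V_th = 19.1 V, R_th = 56.2 kΩ

V_th is the open-circuit tap voltage: 27.4 × 185/(80.8 + 185) = 19.1 V.
With the supply zeroed, Ra and Rb appear in parallel from the tap: R_th = Ra‖Rb = (80.8 × 185)/265.8 = 56.2 kΩ.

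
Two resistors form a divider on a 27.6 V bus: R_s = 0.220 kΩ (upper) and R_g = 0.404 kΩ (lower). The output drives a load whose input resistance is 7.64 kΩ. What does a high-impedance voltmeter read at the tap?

V_out ≈ 17.5 V

The load sits in parallel with R_g: R_g‖R_L = (404 × 7640) / (404 + 7640) = 383.7 Ω.
V_out = 27.6 × 383.7 / (220 + 383.7) = 27.6 × 383.7/603.7 = 17.5 V.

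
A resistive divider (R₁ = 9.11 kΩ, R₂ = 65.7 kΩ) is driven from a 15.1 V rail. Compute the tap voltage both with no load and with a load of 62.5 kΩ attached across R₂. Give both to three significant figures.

Open-circuit: V = 15.1 × 65.7/(9.11 + 65.7) = 13.3 V.
With the load, R₂ becomes R₂‖R_L = 32.03 kΩ, so V = 15.1 × 32.03/41.14 = 11.8 V.

Unloaded: 13.3 V; loaded: 11.8 V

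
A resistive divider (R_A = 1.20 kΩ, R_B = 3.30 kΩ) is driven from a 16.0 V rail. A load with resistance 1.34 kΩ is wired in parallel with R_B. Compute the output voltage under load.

The load sits in parallel with R_B: R_B‖R_L = (3.30 × 1.34) / (3.30 + 1.34) = 0.9530 kΩ.
V_out = 16.0 × 0.9530 / (1.20 + 0.9530) = 16.0 × 0.9530/2.153 = 7.08 V.
(Unloaded it would have been 11.7 V.)

V_out ≈ 7.08 V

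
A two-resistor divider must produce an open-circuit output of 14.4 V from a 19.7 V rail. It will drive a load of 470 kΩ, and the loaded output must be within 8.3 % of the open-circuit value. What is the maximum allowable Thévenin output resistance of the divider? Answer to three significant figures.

Loading drop = R_th/(R_th + R_L) ≤ 0.0830, so R_th ≤ R_L · ε/(1−ε) = 470 kΩ × 0.0830/0.9170 = 42.5 kΩ.

R_th ≤ 42.5 kΩ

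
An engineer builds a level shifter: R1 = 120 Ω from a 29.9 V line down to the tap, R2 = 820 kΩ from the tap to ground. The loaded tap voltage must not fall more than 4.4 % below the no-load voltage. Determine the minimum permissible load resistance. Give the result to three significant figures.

R_L(min) ≈ 2.61 kΩ

Output resistance R_th = R1‖R2 = (120 × 820000)/820100 = 120.0 Ω.
The fractional drop is R_th/(R_th + R_L); requiring this ≤ 0.0440 gives R_L ≥ R_th(1/0.0440 − 1) = 120.0 × 21.73 = 2.61 kΩ.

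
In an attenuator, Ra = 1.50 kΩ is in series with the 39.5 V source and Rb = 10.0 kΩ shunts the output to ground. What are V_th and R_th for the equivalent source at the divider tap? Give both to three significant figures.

V_th is the open-circuit tap voltage: 39.5 × 10.0/(1.50 + 10.0) = 34.3 V.
With the supply zeroed, Ra and Rb appear in parallel from the tap: R_th = Ra‖Rb = (1.50 × 10.0)/11.50 = 1.30 kΩ.

V_th = 34.3 V, R_th = 1.30 kΩ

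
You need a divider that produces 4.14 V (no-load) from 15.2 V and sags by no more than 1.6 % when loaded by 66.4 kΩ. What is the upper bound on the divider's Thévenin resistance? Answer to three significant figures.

R_th ≤ 1.08 kΩ

Loading drop = R_th/(R_th + R_L) ≤ 0.0160, so R_th ≤ R_L · ε/(1−ε) = 66.4 kΩ × 0.0160/0.9840 = 1.08 kΩ.
(Any R1, R2 with R2/(R1+R2) = 0.272 and R1‖R2 ≤ 1.08 kΩ will meet the spec.)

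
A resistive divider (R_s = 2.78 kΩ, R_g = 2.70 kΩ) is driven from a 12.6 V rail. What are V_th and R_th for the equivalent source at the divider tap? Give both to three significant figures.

V_th is the open-circuit tap voltage: 12.6 × 2.70/(2.78 + 2.70) = 6.21 V.
With the supply zeroed, R_s and R_g appear in parallel from the tap: R_th = R_s‖R_g = (2.78 × 2.70)/5.480 = 1.37 kΩ.

V_th = 6.21 V, R_th = 1.37 kΩ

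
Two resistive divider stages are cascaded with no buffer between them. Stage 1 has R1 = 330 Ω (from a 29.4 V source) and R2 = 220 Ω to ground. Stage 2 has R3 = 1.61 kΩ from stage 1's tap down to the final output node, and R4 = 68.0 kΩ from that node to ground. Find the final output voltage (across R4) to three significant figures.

V_out ≈ 11.5 V

Stage 2 presents R3+R4 = 69610 Ω as a load on stage 1's tap.
Stage 1's lower leg becomes R2‖(R3+R4) = 219.3 Ω, so V_mid = 29.4 × 219.3/549.3 = 11.74 V.
Stage 2 is itself unloaded: V_out = V_mid × R4/(R3+R4) = 11.74 × 68000/69610 = 11.5 V.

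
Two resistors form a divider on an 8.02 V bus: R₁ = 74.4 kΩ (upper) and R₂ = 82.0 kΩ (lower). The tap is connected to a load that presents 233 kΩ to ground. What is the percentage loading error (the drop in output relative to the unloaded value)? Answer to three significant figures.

14.3 %

Unloaded V = 8.02 × 82.0/156.4 = 4.2049 V.
Loaded: R₂‖R_L = 60.65 kΩ, giving V = 8.02 × 60.65/135.1 = 3.6019 V.
Drop = (4.2049 − 3.6019) / 4.2049 = 14.3 %.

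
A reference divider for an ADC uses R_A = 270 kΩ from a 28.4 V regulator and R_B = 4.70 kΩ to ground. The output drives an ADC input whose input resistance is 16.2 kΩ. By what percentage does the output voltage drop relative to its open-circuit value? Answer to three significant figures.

The divider's output (Thévenin) resistance is R_A‖R_B = 4.620 kΩ.
Fractional drop under load = R_th/(R_th + R_L) = 4.620 / (4.620 + 16.2) = 0.2219.
So the output falls by 22.2 %.

22.2 %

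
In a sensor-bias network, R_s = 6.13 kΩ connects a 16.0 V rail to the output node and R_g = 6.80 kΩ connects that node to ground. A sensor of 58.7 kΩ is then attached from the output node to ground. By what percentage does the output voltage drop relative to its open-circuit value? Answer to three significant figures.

5.21 %

The divider's output (Thévenin) resistance is R_s‖R_g = 3.224 kΩ.
Fractional drop under load = R_th/(R_th + R_L) = 3.224 / (3.224 + 58.7) = 0.05206.
So the output falls by 5.21 %.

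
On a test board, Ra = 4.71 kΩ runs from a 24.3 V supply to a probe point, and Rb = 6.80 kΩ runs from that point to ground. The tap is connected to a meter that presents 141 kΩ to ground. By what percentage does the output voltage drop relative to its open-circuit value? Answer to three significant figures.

The divider's output (Thévenin) resistance is Ra‖Rb = 2.783 kΩ.
Fractional drop under load = R_th/(R_th + R_L) = 2.783 / (2.783 + 141) = 0.01935.
So the output falls by 1.94 %.

1.94 %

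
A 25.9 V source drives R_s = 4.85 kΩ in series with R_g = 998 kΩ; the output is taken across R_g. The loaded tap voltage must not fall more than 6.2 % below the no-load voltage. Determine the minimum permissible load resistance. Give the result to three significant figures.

Output resistance R_th = R_s‖R_g = (4.85 × 998)/1003 = 4.827 kΩ.
The fractional drop is R_th/(R_th + R_L); requiring this ≤ 0.0620 gives R_L ≥ R_th(1/0.0620 − 1) = 4.827 × 15.13 = 73.0 kΩ.

R_L(min) ≈ 73.0 kΩ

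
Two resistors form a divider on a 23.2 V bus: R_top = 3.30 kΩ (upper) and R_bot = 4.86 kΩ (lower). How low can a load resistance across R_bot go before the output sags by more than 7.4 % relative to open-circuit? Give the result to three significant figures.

R_L(min) ≈ 24.6 kΩ

Output resistance R_th = R_top‖R_bot = (3.30 × 4.86)/8.160 = 1.965 kΩ.
The fractional drop is R_th/(R_th + R_L); requiring this ≤ 0.0740 gives R_L ≥ R_th(1/0.0740 − 1) = 1.965 × 12.51 = 24.6 kΩ.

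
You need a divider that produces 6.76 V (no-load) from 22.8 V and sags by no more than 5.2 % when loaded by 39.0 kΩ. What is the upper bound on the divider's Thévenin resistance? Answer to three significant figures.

Loading drop = R_th/(R_th + R_L) ≤ 0.0520, so R_th ≤ R_L · ε/(1−ε) = 39.0 kΩ × 0.0520/0.9480 = 2.14 kΩ.
(Any R1, R2 with R2/(R1+R2) = 0.296 and R1‖R2 ≤ 2.14 kΩ will meet the spec.)

R_th ≤ 2.14 kΩ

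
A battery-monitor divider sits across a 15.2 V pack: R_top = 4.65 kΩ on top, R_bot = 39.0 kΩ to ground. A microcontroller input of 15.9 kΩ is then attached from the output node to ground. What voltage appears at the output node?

The load sits in parallel with R_bot: R_bot‖R_L = (39.0 × 15.9) / (39.0 + 15.9) = 11.30 kΩ.
V_out = 15.2 × 11.30 / (4.65 + 11.30) = 15.2 × 11.30/15.95 = 10.8 V.
(Unloaded it would have been 13.6 V.)

V_out ≈ 10.8 V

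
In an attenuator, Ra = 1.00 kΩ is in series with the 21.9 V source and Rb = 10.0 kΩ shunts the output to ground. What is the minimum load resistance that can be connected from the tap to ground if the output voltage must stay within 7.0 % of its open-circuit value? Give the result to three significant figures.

R_L(min) ≈ 12.1 kΩ

Output resistance R_th = Ra‖Rb = (1000 × 10000)/11000 = 909.1 Ω.
The fractional drop is R_th/(R_th + R_L); requiring this ≤ 0.0700 gives R_L ≥ R_th(1/0.0700 − 1) = 909.1 × 13.29 = 12.1 kΩ.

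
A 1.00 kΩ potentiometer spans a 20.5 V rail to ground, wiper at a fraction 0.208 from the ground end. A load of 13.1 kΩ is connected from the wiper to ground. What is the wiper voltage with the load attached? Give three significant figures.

The wiper splits the pot into (1−α)R = 792.0 Ω above and αR = 208.0 Ω below.
Lower section ‖ load = 204.7 Ω.
V_wiper = 20.5 × 204.7/(792.0 + 204.7) = 4.21 V.

V ≈ 4.21 V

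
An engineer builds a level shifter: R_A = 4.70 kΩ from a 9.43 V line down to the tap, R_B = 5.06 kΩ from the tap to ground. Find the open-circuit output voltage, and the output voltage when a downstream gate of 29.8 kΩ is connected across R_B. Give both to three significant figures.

Unloaded: 4.89 V; loaded: 4.52 V

Open-circuit: V = 9.43 × 5.06/(4.70 + 5.06) = 4.89 V.
With the load, R_B becomes R_B‖R_L = 4.326 kΩ, so V = 9.43 × 4.326/9.026 = 4.52 V.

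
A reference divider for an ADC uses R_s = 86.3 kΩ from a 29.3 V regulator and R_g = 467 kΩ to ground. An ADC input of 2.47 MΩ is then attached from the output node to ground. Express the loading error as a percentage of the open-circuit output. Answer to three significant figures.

2.86 %

The divider's output (Thévenin) resistance is R_s‖R_g = 72.84 kΩ.
Fractional drop under load = R_th/(R_th + R_L) = 72.84 / (72.84 + 2470) = 0.02864.
So the output falls by 2.86 %.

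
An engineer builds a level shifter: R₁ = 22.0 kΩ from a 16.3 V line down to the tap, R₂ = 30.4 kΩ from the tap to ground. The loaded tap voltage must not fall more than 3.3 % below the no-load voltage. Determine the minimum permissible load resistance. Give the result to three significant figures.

R_L(min) ≈ 374 kΩ

Output resistance R_th = R₁‖R₂ = (22.0 × 30.4)/52.40 = 12.76 kΩ.
The fractional drop is R_th/(R_th + R_L); requiring this ≤ 0.0330 gives R_L ≥ R_th(1/0.0330 − 1) = 12.76 × 29.30 = 374 kΩ.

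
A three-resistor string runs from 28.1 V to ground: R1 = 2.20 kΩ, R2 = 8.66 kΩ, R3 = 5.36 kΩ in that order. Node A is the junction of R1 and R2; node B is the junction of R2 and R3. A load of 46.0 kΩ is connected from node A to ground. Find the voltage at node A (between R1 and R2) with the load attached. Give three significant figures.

Below node A the series string R2+R3 = 14.02 kΩ sits in parallel with the 46.0 kΩ load: 10.75 kΩ.
V_A = 28.1 × 10.75/(2.20 + 10.75) = 23.3 V.

V ≈ 23.3 V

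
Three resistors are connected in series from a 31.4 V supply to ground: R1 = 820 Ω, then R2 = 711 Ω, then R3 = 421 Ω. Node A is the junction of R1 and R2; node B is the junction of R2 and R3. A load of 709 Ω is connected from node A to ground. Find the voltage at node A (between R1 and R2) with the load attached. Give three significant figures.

V ≈ 10.9 V

Below node A the series string R2+R3 = 1132 Ω sits in parallel with the 709 Ω load: 436.0 Ω.
V_A = 31.4 × 436.0/(820 + 436.0) = 10.9 V.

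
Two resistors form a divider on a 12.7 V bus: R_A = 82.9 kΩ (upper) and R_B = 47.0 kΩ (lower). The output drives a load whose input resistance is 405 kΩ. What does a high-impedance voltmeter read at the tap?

V_out ≈ 4.28 V

The load sits in parallel with R_B: R_B‖R_L = (47.0 × 405) / (47.0 + 405) = 42.11 kΩ.
V_out = 12.7 × 42.11 / (82.9 + 42.11) = 12.7 × 42.11/125.0 = 4.28 V.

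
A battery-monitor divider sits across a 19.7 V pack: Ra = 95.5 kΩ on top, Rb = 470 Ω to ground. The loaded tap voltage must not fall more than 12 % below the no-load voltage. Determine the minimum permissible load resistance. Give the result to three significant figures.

R_L(min) ≈ 3.43 kΩ

Output resistance R_th = Ra‖Rb = (95500 × 470)/95970 = 467.7 Ω.
The fractional drop is R_th/(R_th + R_L); requiring this ≤ 0.120 gives R_L ≥ R_th(1/0.120 − 1) = 467.7 × 7.333 = 3.43 kΩ.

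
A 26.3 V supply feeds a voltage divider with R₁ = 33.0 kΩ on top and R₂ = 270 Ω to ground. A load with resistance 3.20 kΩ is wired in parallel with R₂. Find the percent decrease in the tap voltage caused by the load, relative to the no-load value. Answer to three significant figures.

7.72 %

The divider's output (Thévenin) resistance is R₁‖R₂ = 267.8 Ω.
Fractional drop under load = R_th/(R_th + R_L) = 267.8 / (267.8 + 3200) = 0.07723.
So the output falls by 7.72 %.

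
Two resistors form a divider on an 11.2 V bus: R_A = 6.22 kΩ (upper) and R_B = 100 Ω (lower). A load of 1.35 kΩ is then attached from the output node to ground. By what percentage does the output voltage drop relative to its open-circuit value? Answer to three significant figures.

The divider's output (Thévenin) resistance is R_A‖R_B = 98.42 Ω.
Fractional drop under load = R_th/(R_th + R_L) = 98.42 / (98.42 + 1350) = 0.06795.
So the output falls by 6.79 %.

6.79 %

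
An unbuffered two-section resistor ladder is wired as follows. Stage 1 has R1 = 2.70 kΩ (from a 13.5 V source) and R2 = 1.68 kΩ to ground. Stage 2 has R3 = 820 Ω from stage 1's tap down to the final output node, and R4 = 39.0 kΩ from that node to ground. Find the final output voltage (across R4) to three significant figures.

Stage 2 presents R3+R4 = 39820 Ω as a load on stage 1's tap.
Stage 1's lower leg becomes R2‖(R3+R4) = 1612 Ω, so V_mid = 13.5 × 1612/4312 = 5.047 V.
Stage 2 is itself unloaded: V_out = V_mid × R4/(R3+R4) = 5.047 × 39000/39820 = 4.94 V.

V_out ≈ 4.94 V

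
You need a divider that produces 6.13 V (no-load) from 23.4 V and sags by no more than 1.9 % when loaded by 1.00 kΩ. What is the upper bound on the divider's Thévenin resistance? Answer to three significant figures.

R_th ≤ 19.4 Ω

Loading drop = R_th/(R_th + R_L) ≤ 0.0190, so R_th ≤ R_L · ε/(1−ε) = 1.00 kΩ × 0.0190/0.9810 = 19.4 Ω.
(Any R1, R2 with R2/(R1+R2) = 0.262 and R1‖R2 ≤ 19.4 Ω will meet the spec.)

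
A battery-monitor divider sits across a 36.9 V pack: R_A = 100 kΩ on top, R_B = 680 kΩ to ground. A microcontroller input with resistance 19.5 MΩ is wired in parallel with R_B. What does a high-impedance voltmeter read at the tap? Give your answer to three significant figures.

V_out ≈ 32.0 V

The load sits in parallel with R_B: R_B‖R_L = (680 × 19500) / (680 + 19500) = 657.1 kΩ.
V_out = 36.9 × 657.1 / (100 + 657.1) = 36.9 × 657.1/757.1 = 32.0 V.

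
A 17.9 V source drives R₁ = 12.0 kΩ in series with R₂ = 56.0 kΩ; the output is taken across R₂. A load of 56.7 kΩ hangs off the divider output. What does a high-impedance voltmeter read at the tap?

The load sits in parallel with R₂: R₂‖R_L = (56.0 × 56.7) / (56.0 + 56.7) = 28.17 kΩ.
V_out = 17.9 × 28.17 / (12.0 + 28.17) = 17.9 × 28.17/40.17 = 12.6 V.

V_out ≈ 12.6 V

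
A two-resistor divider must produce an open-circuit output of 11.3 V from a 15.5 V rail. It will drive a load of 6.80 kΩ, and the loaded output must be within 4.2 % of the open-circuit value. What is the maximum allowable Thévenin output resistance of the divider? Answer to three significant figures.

Loading drop = R_th/(R_th + R_L) ≤ 0.0420, so R_th ≤ R_L · ε/(1−ε) = 6.80 kΩ × 0.0420/0.9580 = 298 Ω.
(Any R1, R2 with R2/(R1+R2) = 0.729 and R1‖R2 ≤ 298 Ω will meet the spec.)

R_th ≤ 298 Ω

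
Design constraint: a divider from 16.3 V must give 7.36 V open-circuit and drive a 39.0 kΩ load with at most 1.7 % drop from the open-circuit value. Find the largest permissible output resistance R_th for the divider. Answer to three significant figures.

Loading drop = R_th/(R_th + R_L) ≤ 0.0170, so R_th ≤ R_L · ε/(1−ε) = 39.0 kΩ × 0.0170/0.9830 = 674 Ω.
(Any R1, R2 with R2/(R1+R2) = 0.452 and R1‖R2 ≤ 674 Ω will meet the spec.)

R_th ≤ 674 Ω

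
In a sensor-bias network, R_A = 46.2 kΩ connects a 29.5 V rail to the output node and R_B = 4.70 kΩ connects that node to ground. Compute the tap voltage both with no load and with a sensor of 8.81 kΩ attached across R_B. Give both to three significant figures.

Open-circuit: V = 29.5 × 4.70/(46.2 + 4.70) = 2.72 V.
With the load, R_B becomes R_B‖R_L = 3.065 kΩ, so V = 29.5 × 3.065/49.26 = 1.84 V.

Unloaded: 2.72 V; loaded: 1.84 V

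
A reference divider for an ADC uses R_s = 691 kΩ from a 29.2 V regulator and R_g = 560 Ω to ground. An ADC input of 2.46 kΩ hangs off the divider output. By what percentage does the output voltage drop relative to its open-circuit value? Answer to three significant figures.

18.5 %

Unloaded V = 29.2 × 560/691600 = 0.02365 V.
Loaded: R_g‖R_L = 456.2 Ω, giving V = 29.2 × 456.2/691500 = 0.01926 V.
Drop = (0.02365 − 0.01926) / 0.02365 = 18.5 %.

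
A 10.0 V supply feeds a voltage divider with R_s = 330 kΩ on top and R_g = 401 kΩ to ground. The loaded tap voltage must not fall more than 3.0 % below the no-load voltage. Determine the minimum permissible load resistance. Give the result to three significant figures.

R_L(min) ≈ 5.85 MΩ

Output resistance R_th = R_s‖R_g = (330 × 401)/731.0 = 181.0 kΩ.
The fractional drop is R_th/(R_th + R_L); requiring this ≤ 0.0300 gives R_L ≥ R_th(1/0.0300 − 1) = 181.0 × 32.33 = 5.85 MΩ.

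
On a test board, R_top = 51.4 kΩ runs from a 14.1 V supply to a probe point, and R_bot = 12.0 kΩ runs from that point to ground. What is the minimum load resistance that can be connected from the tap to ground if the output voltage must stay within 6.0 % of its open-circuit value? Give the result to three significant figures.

R_L(min) ≈ 152 kΩ

Output resistance R_th = R_top‖R_bot = (51.4 × 12.0)/63.40 = 9.729 kΩ.
The fractional drop is R_th/(R_th + R_L); requiring this ≤ 0.0600 gives R_L ≥ R_th(1/0.0600 − 1) = 9.729 × 15.67 = 152 kΩ.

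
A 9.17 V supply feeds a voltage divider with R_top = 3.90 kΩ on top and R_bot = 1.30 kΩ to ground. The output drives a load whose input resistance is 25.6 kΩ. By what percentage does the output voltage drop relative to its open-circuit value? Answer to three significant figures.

The divider's output (Thévenin) resistance is R_top‖R_bot = 0.9750 kΩ.
Fractional drop under load = R_th/(R_th + R_L) = 0.9750 / (0.9750 + 25.6) = 0.03669.
So the output falls by 3.67 %.

3.67 %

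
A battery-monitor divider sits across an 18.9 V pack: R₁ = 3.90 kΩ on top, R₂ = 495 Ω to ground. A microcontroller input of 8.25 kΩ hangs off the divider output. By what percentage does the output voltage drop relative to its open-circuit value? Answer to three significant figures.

The divider's output (Thévenin) resistance is R₁‖R₂ = 439.2 Ω.
Fractional drop under load = R_th/(R_th + R_L) = 439.2 / (439.2 + 8250) = 0.05055.
So the output falls by 5.06 %.

5.06 %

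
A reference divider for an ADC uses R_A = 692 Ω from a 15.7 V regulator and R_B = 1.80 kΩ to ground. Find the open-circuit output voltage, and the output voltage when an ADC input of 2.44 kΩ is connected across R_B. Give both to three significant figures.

Open-circuit: V = 15.7 × 1800/(692 + 1800) = 11.3 V.
With the load, R_B becomes R_B‖R_L = 1036 Ω, so V = 15.7 × 1036/1728 = 9.41 V.

Unloaded: 11.3 V; loaded: 9.41 V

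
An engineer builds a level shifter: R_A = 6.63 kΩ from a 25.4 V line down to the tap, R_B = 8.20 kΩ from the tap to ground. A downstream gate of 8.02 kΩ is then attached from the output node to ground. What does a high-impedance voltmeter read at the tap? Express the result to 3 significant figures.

The load sits in parallel with R_B: R_B‖R_L = (8.20 × 8.02) / (8.20 + 8.02) = 4.055 kΩ.
V_out = 25.4 × 4.055 / (6.63 + 4.055) = 25.4 × 4.055/10.68 = 9.64 V.

V_out ≈ 9.64 V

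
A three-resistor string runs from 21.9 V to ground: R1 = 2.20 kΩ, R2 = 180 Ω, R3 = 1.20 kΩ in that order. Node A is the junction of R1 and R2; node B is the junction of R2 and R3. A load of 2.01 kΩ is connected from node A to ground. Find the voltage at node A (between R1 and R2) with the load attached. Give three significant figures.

Below node A the series string R2+R3 = 1380 Ω sits in parallel with the 2010 Ω load: 818.2 Ω.
V_A = 21.9 × 818.2/(2200 + 818.2) = 5.94 V.

V ≈ 5.94 V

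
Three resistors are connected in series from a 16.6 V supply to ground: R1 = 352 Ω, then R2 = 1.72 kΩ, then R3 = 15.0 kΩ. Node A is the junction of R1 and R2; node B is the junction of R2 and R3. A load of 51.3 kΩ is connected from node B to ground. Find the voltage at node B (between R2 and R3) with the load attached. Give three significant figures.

V ≈ 14.1 V

At node B, R3 is in parallel with the load: R3‖R_L = 11610 Ω.
Below node A the resistance is R2 + (R3‖R_L) = 13330 Ω, so V_A = 16.6 × 13330/13680 = 16.17 V.
Then V_B = V_A × (R3‖R_L)/(R2 + R3‖R_L) = 16.17 × 11610/13330 = 14.1 V.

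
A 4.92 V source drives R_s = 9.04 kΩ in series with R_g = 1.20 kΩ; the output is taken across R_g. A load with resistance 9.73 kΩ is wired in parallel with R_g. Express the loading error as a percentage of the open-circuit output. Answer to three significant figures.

The divider's output (Thévenin) resistance is R_s‖R_g = 1.059 kΩ.
Fractional drop under load = R_th/(R_th + R_L) = 1.059 / (1.059 + 9.73) = 0.09819.
So the output falls by 9.82 %.

9.82 %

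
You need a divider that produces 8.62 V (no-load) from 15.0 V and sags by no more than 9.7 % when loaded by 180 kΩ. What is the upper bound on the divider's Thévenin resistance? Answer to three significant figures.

R_th ≤ 19.3 kΩ

Loading drop = R_th/(R_th + R_L) ≤ 0.0970, so R_th ≤ R_L · ε/(1−ε) = 180 kΩ × 0.0970/0.9030 = 19.3 kΩ.
(Any R1, R2 with R2/(R1+R2) = 0.575 and R1‖R2 ≤ 19.3 kΩ will meet the spec.)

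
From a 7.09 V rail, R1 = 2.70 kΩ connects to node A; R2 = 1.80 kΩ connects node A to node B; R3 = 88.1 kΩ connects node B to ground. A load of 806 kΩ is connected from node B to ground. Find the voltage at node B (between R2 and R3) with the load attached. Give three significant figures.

At node B, R3 is in parallel with the load: R3‖R_L = 79.42 kΩ.
Below node A the resistance is R2 + (R3‖R_L) = 81.22 kΩ, so V_A = 7.09 × 81.22/83.92 = 6.862 V.
Then V_B = V_A × (R3‖R_L)/(R2 + R3‖R_L) = 6.862 × 79.42/81.22 = 6.71 V.

V ≈ 6.71 V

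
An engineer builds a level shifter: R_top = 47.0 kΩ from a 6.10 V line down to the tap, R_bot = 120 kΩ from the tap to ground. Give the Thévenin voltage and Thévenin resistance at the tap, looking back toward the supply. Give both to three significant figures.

V_th is the open-circuit tap voltage: 6.10 × 120/(47.0 + 120) = 4.38 V.
With the supply zeroed, R_top and R_bot appear in parallel from the tap: R_th = R_top‖R_bot = (47.0 × 120)/167.0 = 33.8 kΩ.

V_th = 4.38 V, R_th = 33.8 kΩ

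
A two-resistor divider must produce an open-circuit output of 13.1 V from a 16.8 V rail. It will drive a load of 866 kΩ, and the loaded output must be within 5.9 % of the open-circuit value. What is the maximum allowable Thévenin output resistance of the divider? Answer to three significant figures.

R_th ≤ 54.3 kΩ

Loading drop = R_th/(R_th + R_L) ≤ 0.0590, so R_th ≤ R_L · ε/(1−ε) = 866 kΩ × 0.0590/0.9410 = 54.3 kΩ.
(Any R1, R2 with R2/(R1+R2) = 0.780 and R1‖R2 ≤ 54.3 kΩ will meet the spec.)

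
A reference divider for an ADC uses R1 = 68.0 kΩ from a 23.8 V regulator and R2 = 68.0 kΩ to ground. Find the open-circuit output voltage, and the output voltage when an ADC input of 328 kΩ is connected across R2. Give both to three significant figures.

Unloaded: 11.9 V; loaded: 10.8 V

Open-circuit: V = 23.8 × 68.0/(68.0 + 68.0) = 11.9 V.
With the load, R2 becomes R2‖R_L = 56.32 kΩ, so V = 23.8 × 56.32/124.3 = 10.8 V.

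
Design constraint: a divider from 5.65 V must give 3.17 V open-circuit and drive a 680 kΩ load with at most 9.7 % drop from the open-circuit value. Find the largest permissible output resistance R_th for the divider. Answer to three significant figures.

Loading drop = R_th/(R_th + R_L) ≤ 0.0970, so R_th ≤ R_L · ε/(1−ε) = 680 kΩ × 0.0970/0.9030 = 73.0 kΩ.
(Any R1, R2 with R2/(R1+R2) = 0.561 and R1‖R2 ≤ 73.0 kΩ will meet the spec.)

R_th ≤ 73.0 kΩ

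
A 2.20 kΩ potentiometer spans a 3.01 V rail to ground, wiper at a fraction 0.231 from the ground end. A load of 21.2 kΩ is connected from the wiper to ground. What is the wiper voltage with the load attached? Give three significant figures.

V ≈ 0.683 V

The wiper splits the pot into (1−α)R = 1692 Ω above and αR = 508.2 Ω below.
Lower section ‖ load = 496.3 Ω.
V_wiper = 3.01 × 496.3/(1692 + 496.3) = 0.683 V.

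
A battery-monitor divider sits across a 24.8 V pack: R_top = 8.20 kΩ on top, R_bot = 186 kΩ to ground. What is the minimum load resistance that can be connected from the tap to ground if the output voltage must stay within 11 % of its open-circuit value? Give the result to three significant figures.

R_L(min) ≈ 63.5 kΩ

Output resistance R_th = R_top‖R_bot = (8.20 × 186)/194.2 = 7.854 kΩ.
The fractional drop is R_th/(R_th + R_L); requiring this ≤ 0.110 gives R_L ≥ R_th(1/0.110 − 1) = 7.854 × 8.091 = 63.5 kΩ.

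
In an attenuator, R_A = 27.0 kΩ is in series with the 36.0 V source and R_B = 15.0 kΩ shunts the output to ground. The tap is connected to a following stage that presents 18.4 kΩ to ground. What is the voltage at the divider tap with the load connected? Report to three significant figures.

V_out ≈ 8.44 V

The load sits in parallel with R_B: R_B‖R_L = (15.0 × 18.4) / (15.0 + 18.4) = 8.263 kΩ.
V_out = 36.0 × 8.263 / (27.0 + 8.263) = 36.0 × 8.263/35.26 = 8.44 V.
(Unloaded it would have been 12.9 V.)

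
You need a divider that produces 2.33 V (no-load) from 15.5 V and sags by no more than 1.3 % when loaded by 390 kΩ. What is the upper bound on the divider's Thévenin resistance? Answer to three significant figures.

Loading drop = R_th/(R_th + R_L) ≤ 0.0130, so R_th ≤ R_L · ε/(1−ε) = 390 kΩ × 0.0130/0.9870 = 5.14 kΩ.
(Any R1, R2 with R2/(R1+R2) = 0.150 and R1‖R2 ≤ 5.14 kΩ will meet the spec.)

R_th ≤ 5.14 kΩ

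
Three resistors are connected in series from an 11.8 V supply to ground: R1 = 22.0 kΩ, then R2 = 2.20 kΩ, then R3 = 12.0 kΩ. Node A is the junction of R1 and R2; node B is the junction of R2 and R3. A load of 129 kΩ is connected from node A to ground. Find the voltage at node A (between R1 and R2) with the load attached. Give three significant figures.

Below node A the series string R2+R3 = 14.20 kΩ sits in parallel with the 129 kΩ load: 12.79 kΩ.
V_A = 11.8 × 12.79/(22.0 + 12.79) = 4.34 V.

V ≈ 4.34 V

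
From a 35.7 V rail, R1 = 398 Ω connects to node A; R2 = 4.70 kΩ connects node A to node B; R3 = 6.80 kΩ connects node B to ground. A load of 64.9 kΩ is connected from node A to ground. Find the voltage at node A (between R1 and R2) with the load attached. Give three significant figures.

V ≈ 34.3 V

Below node A the series string R2+R3 = 11500 Ω sits in parallel with the 64900 Ω load: 9769 Ω.
V_A = 35.7 × 9769/(398 + 9769) = 34.3 V.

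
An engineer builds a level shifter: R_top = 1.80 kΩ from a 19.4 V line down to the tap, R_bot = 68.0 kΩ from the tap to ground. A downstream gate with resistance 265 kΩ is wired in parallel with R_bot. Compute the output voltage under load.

V_out ≈ 18.8 V

The load sits in parallel with R_bot: R_bot‖R_L = (68.0 × 265) / (68.0 + 265) = 54.11 kΩ.
V_out = 19.4 × 54.11 / (1.80 + 54.11) = 19.4 × 54.11/55.91 = 18.8 V.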